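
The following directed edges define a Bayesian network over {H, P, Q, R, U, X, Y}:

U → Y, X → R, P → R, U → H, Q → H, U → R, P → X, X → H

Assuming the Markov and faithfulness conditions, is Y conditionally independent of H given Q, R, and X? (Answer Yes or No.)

We examine all 3 paths between Y and H:
Path 1: Y ← U → H
  U is a fork and U is not conditioned on — no node blocks this path, so it is active.
Path 2: Y ← U → R ← X → H
  X is a fork here and X is conditioned on, so the path is blocked at X.
Path 3: Y ← U → R ← P → X → H
  X is a chain here and X is conditioned on, so the path is blocked at X.
Because an active path exists, Y and H are not d-separated.

No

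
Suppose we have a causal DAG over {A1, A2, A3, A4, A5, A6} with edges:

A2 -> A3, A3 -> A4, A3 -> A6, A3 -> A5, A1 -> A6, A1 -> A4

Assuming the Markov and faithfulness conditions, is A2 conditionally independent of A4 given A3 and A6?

Yes

2 paths connect A2 and A4; each must be blocked for d-separation to hold:
Path 1: A2 → A3 → A4
  A3 is a chain here and A3 is conditioned on, so the path is blocked at A3.
Path 2: A2 → A3 → A6 ← A1 → A4
  A3 is a chain here and A3 is conditioned on, so the path is blocked at A3.
All paths are blocked; A2 ⊥ A4 | {A3, A6} holds.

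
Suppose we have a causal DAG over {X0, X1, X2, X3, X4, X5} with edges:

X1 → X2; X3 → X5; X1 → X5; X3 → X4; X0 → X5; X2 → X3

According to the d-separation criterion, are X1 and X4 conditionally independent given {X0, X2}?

Yes

We examine all 2 paths between X1 and X4:
Path 1: X1 → X2 → X3 → X4
  X2 is a chain here and X2 is conditioned on, so the path is blocked at X2.
Path 2: X1 → X5 ← X3 → X4
  X5 is a collider here and neither X5 nor any of its descendants is conditioned on, so the collider stays closed — the path is blocked at X5.
Since every path is blocked, d-separation holds.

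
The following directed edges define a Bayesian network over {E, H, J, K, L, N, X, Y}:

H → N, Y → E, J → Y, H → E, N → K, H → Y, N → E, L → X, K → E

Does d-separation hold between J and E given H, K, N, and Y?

Yes

4 paths connect J and E; each must be blocked for d-separation to hold:
  1. J → Y ← H → N → K → E — Y:collider[open]; H:fork[blocks]; N:chain[blocks]; K:chain[blocks] ⇒ blocked
  2. J → Y ← H → N → E — Y:collider[open]; H:fork[blocks]; N:chain[blocks] ⇒ blocked
  3. J → Y ← H → E — Y:collider[open]; H:fork[blocks] ⇒ blocked
  4. J → Y → E — Y:chain[blocks] ⇒ blocked
All paths are blocked; J ⊥ E | {H, K, N, Y} holds.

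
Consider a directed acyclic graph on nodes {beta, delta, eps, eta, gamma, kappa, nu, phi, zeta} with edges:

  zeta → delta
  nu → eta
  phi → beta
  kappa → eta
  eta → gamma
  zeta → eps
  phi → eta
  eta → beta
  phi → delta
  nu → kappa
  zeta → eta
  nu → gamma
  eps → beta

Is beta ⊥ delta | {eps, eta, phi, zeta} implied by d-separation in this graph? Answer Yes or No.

Yes

Enumerating the 6 paths from beta to delta and testing each for blocking by {eps, eta, phi, zeta}:
Path 1: beta ← eps ← zeta → eta ← phi → delta
  eps is a chain here and eps is conditioned on, so the path is blocked at eps.
Path 2: beta ← eps ← zeta → delta
  eps is a chain here and eps is conditioned on, so the path is blocked at eps.
Path 3: beta ← eta ← zeta → delta
  eta is a chain here and eta is conditioned on, so the path is blocked at eta.
Path 4: beta ← eta ← phi → delta
  eta is a chain here and eta is conditioned on, so the path is blocked at eta.
Path 5: beta ← phi → eta ← zeta → delta
  phi is a fork here and phi is conditioned on, so the path is blocked at phi.
Path 6: beta ← phi → delta
  phi is a fork here and phi is conditioned on, so the path is blocked at phi.
Every path is blocked, so beta and delta are d-separated given {eps, eta, phi, zeta}.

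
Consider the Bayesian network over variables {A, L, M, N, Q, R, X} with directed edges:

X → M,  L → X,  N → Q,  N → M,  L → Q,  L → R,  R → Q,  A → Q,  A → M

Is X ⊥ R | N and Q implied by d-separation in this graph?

No

6 paths connect X and R; each must be blocked for d-separation to hold:
Path 1: X → M ← N → Q ← L → R
  M is a collider here and neither M nor any of its descendants is conditioned on, so the collider stays closed — the path is blocked at M.
Path 2: X → M ← N → Q ← R
  M is a collider here and neither M nor any of its descendants is conditioned on, so the collider stays closed — the path is blocked at M.
Path 3: X → M ← A → Q ← L → R
  M is a collider here and neither M nor any of its descendants is conditioned on, so the collider stays closed — the path is blocked at M.
Path 4: X → M ← A → Q ← R
  M is a collider here and neither M nor any of its descendants is conditioned on, so the collider stays closed — the path is blocked at M.
Path 5: X ← L → R
  L is a fork and L is not conditioned on — no node blocks this path, so it is active.
Path 6: X ← L → Q ← R
  L is a fork and L is not conditioned on; Q is a collider and Q is conditioned on, which opens it — no node blocks this path, so it is active.
At least one path is unblocked, so d-separation fails.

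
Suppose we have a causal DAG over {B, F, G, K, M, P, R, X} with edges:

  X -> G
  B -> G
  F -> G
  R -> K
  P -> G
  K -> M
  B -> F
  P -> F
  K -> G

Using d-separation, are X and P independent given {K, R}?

Enumerating the 3 paths from X to P and testing each for blocking by {K, R}:
Path 1: X → G ← F ← P
  G is a collider here and neither G nor any of its descendants is conditioned on, so the collider stays closed — the path is blocked at G.
Path 2: X → G ← B → F ← P
  G is a collider here and neither G nor any of its descendants is conditioned on, so the collider stays closed — the path is blocked at G.
Path 3: X → G ← P
  G is a collider here and neither G nor any of its descendants is conditioned on, so the collider stays closed — the path is blocked at G.
Every path is blocked, so X and P are d-separated given {K, R}.

Yes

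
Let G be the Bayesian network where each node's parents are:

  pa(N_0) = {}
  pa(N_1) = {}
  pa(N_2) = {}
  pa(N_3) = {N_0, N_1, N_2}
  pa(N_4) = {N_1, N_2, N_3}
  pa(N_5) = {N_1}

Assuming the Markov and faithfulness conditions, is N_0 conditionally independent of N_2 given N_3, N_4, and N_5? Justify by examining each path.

No — N_0 and N_2 are not d-separated given {N_3, N_4, N_5}.

3 paths connect N_0 and N_2; each must be blocked for d-separation to hold:
  1. N_0 → N_3 ← N_1 → N_4 ← N_2 — N_3:collider[open]; N_1:fork[open]; N_4:collider[open] ⇒ active
  2. N_0 → N_3 ← N_2 — N_3:collider[open] ⇒ active
  3. N_0 → N_3 → N_4 ← N_2 — N_3:chain[blocks]; N_4:collider[open] ⇒ blocked
Since the path N_0 → N_3 ← N_1 → N_4 ← N_2 is active, N_0 and N_2 are not d-separated given {N_3, N_4, N_5}.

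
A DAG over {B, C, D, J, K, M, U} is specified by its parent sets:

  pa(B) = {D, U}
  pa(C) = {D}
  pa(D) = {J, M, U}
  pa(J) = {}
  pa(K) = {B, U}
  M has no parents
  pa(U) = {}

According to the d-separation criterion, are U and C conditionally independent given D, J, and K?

Yes

There are 3 undirected paths between U and C; checking each against the conditioning set {D, J, K}:
  1. U → B ← D → C — B:collider[open]; D:fork[blocks] ⇒ blocked
  2. U → D → C — D:chain[blocks] ⇒ blocked
  3. U → K ← B ← D → C — K:collider[open]; B:chain[open]; D:fork[blocks] ⇒ blocked
All paths are blocked; U ⊥ C | {D, J, K} holds.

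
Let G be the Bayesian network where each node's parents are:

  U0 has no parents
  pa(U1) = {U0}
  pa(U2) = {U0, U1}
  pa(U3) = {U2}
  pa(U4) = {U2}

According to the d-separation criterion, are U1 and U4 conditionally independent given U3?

No — U1 and U4 are not d-separated given {U3}.

There are 2 undirected paths between U1 and U4; checking each against the conditioning set {U3}:
Path 1: U1 → U2 → U4
  U2 is a chain and U2 is not conditioned on — no node blocks this path, so it is active.
Path 2: U1 ← U0 → U2 → U4
  U0 is a fork and U0 is not conditioned on; U2 is a chain and U2 is not conditioned on — no node blocks this path, so it is active.
At least one path is unblocked, so d-separation fails.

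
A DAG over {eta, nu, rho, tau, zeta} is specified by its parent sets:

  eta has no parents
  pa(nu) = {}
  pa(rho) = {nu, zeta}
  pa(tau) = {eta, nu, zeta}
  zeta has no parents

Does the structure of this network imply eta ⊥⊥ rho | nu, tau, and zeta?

Enumerating the 2 paths from eta to rho and testing each for blocking by {nu, tau, zeta}:
  1. eta → tau ← zeta → rho — tau:collider[open]; zeta:fork[blocks] ⇒ blocked
  2. eta → tau ← nu → rho — tau:collider[open]; nu:fork[blocks] ⇒ blocked
Every path is blocked, so eta and rho are d-separated given {nu, tau, zeta}.

Yes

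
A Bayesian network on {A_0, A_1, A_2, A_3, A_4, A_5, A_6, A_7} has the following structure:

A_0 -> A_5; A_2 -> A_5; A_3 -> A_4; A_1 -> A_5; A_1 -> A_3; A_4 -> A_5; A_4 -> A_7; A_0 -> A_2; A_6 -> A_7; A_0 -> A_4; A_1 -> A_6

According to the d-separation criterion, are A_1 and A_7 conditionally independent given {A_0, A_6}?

No

We examine all 5 paths between A_1 and A_7:
Path 1: A_1 → A_6 → A_7
  A_6 is a chain here and A_6 is conditioned on, so the path is blocked at A_6.
Path 2: A_1 → A_3 → A_4 → A_7
  A_3 is a chain and A_3 is not conditioned on; A_4 is a chain and A_4 is not conditioned on — no node blocks this path, so it is active.
Path 3: A_1 → A_5 ← A_4 → A_7
  A_5 is a collider here and neither A_5 nor any of its descendants is conditioned on, so the collider stays closed — the path is blocked at A_5.
Path 4: A_1 → A_5 ← A_2 ← A_0 → A_4 → A_7
  A_5 is a collider here and neither A_5 nor any of its descendants is conditioned on, so the collider stays closed — the path is blocked at A_5.
Path 5: A_1 → A_5 ← A_0 → A_4 → A_7
  A_5 is a collider here and neither A_5 nor any of its descendants is conditioned on, so the collider stays closed — the path is blocked at A_5.
Because an active path exists, A_1 and A_7 are not d-separated.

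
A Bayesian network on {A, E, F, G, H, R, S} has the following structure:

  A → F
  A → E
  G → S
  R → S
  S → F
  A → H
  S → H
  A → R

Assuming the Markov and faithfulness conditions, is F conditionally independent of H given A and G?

No — F and H are not d-separated given {A, G}.

4 paths connect F and H; each must be blocked for d-separation to hold:
Path 1: F ← S ← R ← A → H
  A is a fork here and A is conditioned on, so the path is blocked at A.
Path 2: F ← S → H
  S is a fork and S is not conditioned on — no node blocks this path, so it is active.
Path 3: F ← A → R → S → H
  A is a fork here and A is conditioned on, so the path is blocked at A.
Path 4: F ← A → H
  A is a fork here and A is conditioned on, so the path is blocked at A.
At least one path is unblocked, so d-separation fails.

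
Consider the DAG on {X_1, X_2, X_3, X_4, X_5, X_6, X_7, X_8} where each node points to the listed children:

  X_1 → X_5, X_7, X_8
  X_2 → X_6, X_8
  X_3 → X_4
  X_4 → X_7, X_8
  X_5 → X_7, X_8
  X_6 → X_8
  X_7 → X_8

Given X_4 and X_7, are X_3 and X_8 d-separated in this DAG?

Enumerating the 6 paths from X_3 to X_8 and testing each for blocking by {X_4, X_7}:
Path 1: X_3 → X_4 → X_7 ← X_5 ← X_1 → X_8
  X_4 is a chain here and X_4 is conditioned on, so the path is blocked at X_4.
Path 2: X_3 → X_4 → X_7 ← X_5 → X_8
  X_4 is a chain here and X_4 is conditioned on, so the path is blocked at X_4.
Path 3: X_3 → X_4 → X_7 ← X_1 → X_5 → X_8
  X_4 is a chain here and X_4 is conditioned on, so the path is blocked at X_4.
Path 4: X_3 → X_4 → X_7 ← X_1 → X_8
  X_4 is a chain here and X_4 is conditioned on, so the path is blocked at X_4.
Path 5: X_3 → X_4 → X_7 → X_8
  X_4 is a chain here and X_4 is conditioned on, so the path is blocked at X_4.
Path 6: X_3 → X_4 → X_8
  X_4 is a chain here and X_4 is conditioned on, so the path is blocked at X_4.
Every path is blocked, so X_3 and X_8 are d-separated given {X_4, X_7}.

Yes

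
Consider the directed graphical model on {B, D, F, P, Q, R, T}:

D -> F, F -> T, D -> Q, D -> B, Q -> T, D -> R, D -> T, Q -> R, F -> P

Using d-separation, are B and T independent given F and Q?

Enumerating the 4 paths from B to T and testing each for blocking by {F, Q}:
Path 1: B ← D → Q → T
  Q is a chain here and Q is conditioned on, so the path is blocked at Q.
Path 2: B ← D → F → T
  F is a chain here and F is conditioned on, so the path is blocked at F.
Path 3: B ← D → T
  D is a fork and D is not conditioned on — no node blocks this path, so it is active.
Path 4: B ← D → R ← Q → T
  R is a collider here and neither R nor any of its descendants is conditioned on, so the collider stays closed — the path is blocked at R.
At least one path is unblocked, so d-separation fails.

No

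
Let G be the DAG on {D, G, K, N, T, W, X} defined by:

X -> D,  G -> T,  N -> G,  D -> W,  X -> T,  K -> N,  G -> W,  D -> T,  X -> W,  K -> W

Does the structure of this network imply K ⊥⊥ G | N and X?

Yes

Enumerating the 6 paths from K to G and testing each for blocking by {N, X}:
Path 1: K → W ← G
  W is a collider here and neither W nor any of its descendants is conditioned on, so the collider stays closed — the path is blocked at W.
Path 2: K → W ← D ← X → T ← G
  W is a collider here and neither W nor any of its descendants is conditioned on, so the collider stays closed — the path is blocked at W.
Path 3: K → W ← D → T ← G
  W is a collider here and neither W nor any of its descendants is conditioned on, so the collider stays closed — the path is blocked at W.
Path 4: K → W ← X → D → T ← G
  W is a collider here and neither W nor any of its descendants is conditioned on, so the collider stays closed — the path is blocked at W.
Path 5: K → W ← X → T ← G
  W is a collider here and neither W nor any of its descendants is conditioned on, so the collider stays closed — the path is blocked at W.
Path 6: K → N → G
  N is a chain here and N is conditioned on, so the path is blocked at N.
Since every path is blocked, d-separation holds.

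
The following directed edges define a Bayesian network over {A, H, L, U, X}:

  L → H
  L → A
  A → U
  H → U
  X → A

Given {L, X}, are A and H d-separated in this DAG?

Yes

We examine all 2 paths between A and H:
Path 1: A → U ← H
  U is a collider here and neither U nor any of its descendants is conditioned on, so the collider stays closed — the path is blocked at U.
Path 2: A ← L → H
  L is a fork here and L is conditioned on, so the path is blocked at L.
Every path is blocked, so A and H are d-separated given {L, X}.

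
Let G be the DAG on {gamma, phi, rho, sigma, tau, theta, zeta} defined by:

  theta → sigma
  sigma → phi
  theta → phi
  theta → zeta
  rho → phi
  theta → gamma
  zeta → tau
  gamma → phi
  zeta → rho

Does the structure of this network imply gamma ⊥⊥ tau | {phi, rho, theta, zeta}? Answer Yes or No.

We examine all 6 paths between gamma and tau:
Path 1: gamma ← theta → zeta → tau
  theta is a fork here and theta is conditioned on, so the path is blocked at theta.
Path 2: gamma ← theta → sigma → phi ← rho ← zeta → tau
  theta is a fork here and theta is conditioned on, so the path is blocked at theta.
Path 3: gamma ← theta → phi ← rho ← zeta → tau
  theta is a fork here and theta is conditioned on, so the path is blocked at theta.
Path 4: gamma → phi ← theta → zeta → tau
  theta is a fork here and theta is conditioned on, so the path is blocked at theta.
Path 5: gamma → phi ← sigma ← theta → zeta → tau
  theta is a fork here and theta is conditioned on, so the path is blocked at theta.
Path 6: gamma → phi ← rho ← zeta → tau
  rho is a chain here and rho is conditioned on, so the path is blocked at rho.
All paths are blocked; gamma ⊥ tau | {phi, rho, theta, zeta} holds.

Yes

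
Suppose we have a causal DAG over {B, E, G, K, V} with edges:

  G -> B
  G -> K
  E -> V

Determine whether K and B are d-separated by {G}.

The only undirected path from K to B is:
Path 1: K ← G → B
  G is a fork here and G is conditioned on, so the path is blocked at G.
Since every path is blocked, d-separation holds.

Yes — K and B are d-separated given {G}.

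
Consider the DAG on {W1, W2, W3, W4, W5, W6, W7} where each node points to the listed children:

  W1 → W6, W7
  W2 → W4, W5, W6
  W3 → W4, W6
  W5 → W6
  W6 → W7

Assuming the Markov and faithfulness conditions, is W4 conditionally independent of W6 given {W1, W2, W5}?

Enumerating the 3 paths from W4 to W6 and testing each for blocking by {W1, W2, W5}:
Path 1: W4 ← W3 → W6
  W3 is a fork and W3 is not conditioned on — no node blocks this path, so it is active.
Path 2: W4 ← W2 → W5 → W6
  W2 is a fork here and W2 is conditioned on, so the path is blocked at W2.
Path 3: W4 ← W2 → W6
  W2 is a fork here and W2 is conditioned on, so the path is blocked at W2.
Since the path W4 ← W3 → W6 is active, W4 and W6 are not d-separated given {W1, W2, W5}.

No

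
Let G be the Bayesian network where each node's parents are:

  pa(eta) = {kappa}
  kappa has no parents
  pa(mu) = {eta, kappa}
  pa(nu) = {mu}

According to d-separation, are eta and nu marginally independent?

No — eta and nu are not d-separated given ∅.

2 paths connect eta and nu; each must be blocked for d-separation to hold:
  1. eta → mu → nu — mu:chain[open] ⇒ active
  2. eta ← kappa → mu → nu — kappa:fork[open]; mu:chain[open] ⇒ active
At least one path is unblocked, so d-separation fails.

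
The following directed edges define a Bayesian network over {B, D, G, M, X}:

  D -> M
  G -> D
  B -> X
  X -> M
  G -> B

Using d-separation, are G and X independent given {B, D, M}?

Yes

There are 2 undirected paths between G and X; checking each against the conditioning set {B, D, M}:
  1. G → B → X — B:chain[blocks] ⇒ blocked
  2. G → D → M ← X — D:chain[blocks]; M:collider[open] ⇒ blocked
All paths are blocked; G ⊥ X | {B, D, M} holds.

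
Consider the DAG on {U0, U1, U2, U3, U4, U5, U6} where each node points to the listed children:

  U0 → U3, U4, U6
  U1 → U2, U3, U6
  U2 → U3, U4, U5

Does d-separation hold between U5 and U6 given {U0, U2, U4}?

6 paths connect U5 and U6; each must be blocked for d-separation to hold:
Path 1: U5 ← U2 → U3 ← U0 → U6
  U2 is a fork here and U2 is conditioned on, so the path is blocked at U2.
Path 2: U5 ← U2 → U3 ← U1 → U6
  U2 is a fork here and U2 is conditioned on, so the path is blocked at U2.
Path 3: U5 ← U2 ← U1 → U3 ← U0 → U6
  U2 is a chain here and U2 is conditioned on, so the path is blocked at U2.
Path 4: U5 ← U2 ← U1 → U6
  U2 is a chain here and U2 is conditioned on, so the path is blocked at U2.
Path 5: U5 ← U2 → U4 ← U0 → U3 ← U1 → U6
  U2 is a fork here and U2 is conditioned on, so the path is blocked at U2.
Path 6: U5 ← U2 → U4 ← U0 → U6
  U2 is a fork here and U2 is conditioned on, so the path is blocked at U2.
Every path is blocked, so U5 and U6 are d-separated given {U0, U2, U4}.

Yes — U5 and U6 are d-separated given {U0, U2, U4}.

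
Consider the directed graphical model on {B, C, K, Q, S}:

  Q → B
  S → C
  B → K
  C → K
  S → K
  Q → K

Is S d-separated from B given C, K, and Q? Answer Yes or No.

No

We examine all 4 paths between S and B:
Path 1: S → K ← Q → B
  Q is a fork here and Q is conditioned on, so the path is blocked at Q.
Path 2: S → K ← B
  K is a collider and K is conditioned on, which opens it — no node blocks this path, so it is active.
Path 3: S → C → K ← Q → B
  C is a chain here and C is conditioned on, so the path is blocked at C.
Path 4: S → C → K ← B
  C is a chain here and C is conditioned on, so the path is blocked at C.
At least one path is unblocked, so d-separation fails.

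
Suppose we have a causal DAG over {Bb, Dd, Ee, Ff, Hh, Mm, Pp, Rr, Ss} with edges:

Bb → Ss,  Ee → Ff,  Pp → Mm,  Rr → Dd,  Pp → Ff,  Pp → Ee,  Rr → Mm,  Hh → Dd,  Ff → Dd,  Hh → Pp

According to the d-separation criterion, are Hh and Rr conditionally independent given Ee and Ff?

Yes

There are 6 undirected paths between Hh and Rr; checking each against the conditioning set {Ee, Ff}:
Path 1: Hh → Pp → Ee → Ff → Dd ← Rr
  Ee is a chain here and Ee is conditioned on, so the path is blocked at Ee.
Path 2: Hh → Pp → Mm ← Rr
  Mm is a collider here and neither Mm nor any of its descendants is conditioned on, so the collider stays closed — the path is blocked at Mm.
Path 3: Hh → Pp → Ff → Dd ← Rr
  Ff is a chain here and Ff is conditioned on, so the path is blocked at Ff.
Path 4: Hh → Dd ← Rr
  Dd is a collider here and neither Dd nor any of its descendants is conditioned on, so the collider stays closed — the path is blocked at Dd.
Path 5: Hh → Dd ← Ff ← Ee ← Pp → Mm ← Rr
  Dd is a collider here and neither Dd nor any of its descendants is conditioned on, so the collider stays closed — the path is blocked at Dd.
Path 6: Hh → Dd ← Ff ← Pp → Mm ← Rr
  Dd is a collider here and neither Dd nor any of its descendants is conditioned on, so the collider stays closed — the path is blocked at Dd.
Every path is blocked, so Hh and Rr are d-separated given {Ee, Ff}.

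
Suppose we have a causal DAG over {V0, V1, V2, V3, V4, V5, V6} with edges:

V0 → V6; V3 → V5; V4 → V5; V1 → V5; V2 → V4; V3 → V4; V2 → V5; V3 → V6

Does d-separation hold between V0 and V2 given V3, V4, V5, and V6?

4 paths connect V0 and V2; each must be blocked for d-separation to hold:
Path 1: V0 → V6 ← V3 → V4 ← V2
  V3 is a fork here and V3 is conditioned on, so the path is blocked at V3.
Path 2: V0 → V6 ← V3 → V4 → V5 ← V2
  V3 is a fork here and V3 is conditioned on, so the path is blocked at V3.
Path 3: V0 → V6 ← V3 → V5 ← V4 ← V2
  V3 is a fork here and V3 is conditioned on, so the path is blocked at V3.
Path 4: V0 → V6 ← V3 → V5 ← V2
  V3 is a fork here and V3 is conditioned on, so the path is blocked at V3.
Every path is blocked, so V0 and V2 are d-separated given {V3, V4, V5, V6}.

Yes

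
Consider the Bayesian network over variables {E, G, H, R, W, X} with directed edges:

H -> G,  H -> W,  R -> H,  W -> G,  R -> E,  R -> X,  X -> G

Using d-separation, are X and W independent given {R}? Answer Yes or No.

Enumerating the 4 paths from X to W and testing each for blocking by {R}:
  1. X → G ← H → W — G:collider[blocks]; H:fork[open] ⇒ blocked
  2. X → G ← W — G:collider[blocks] ⇒ blocked
  3. X ← R → H → W — R:fork[blocks]; H:chain[open] ⇒ blocked
  4. X ← R → H → G ← W — R:fork[blocks]; H:chain[open]; G:collider[blocks] ⇒ blocked
Every path is blocked, so X and W are d-separated given {R}.

Yes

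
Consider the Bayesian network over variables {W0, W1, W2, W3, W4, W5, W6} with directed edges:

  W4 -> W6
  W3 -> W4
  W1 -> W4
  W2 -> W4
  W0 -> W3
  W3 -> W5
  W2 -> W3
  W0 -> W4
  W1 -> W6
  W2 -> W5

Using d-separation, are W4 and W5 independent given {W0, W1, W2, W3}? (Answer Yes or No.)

We examine all 6 paths between W4 and W5:
  1. W4 ← W2 → W5 — W2:fork[blocks] ⇒ blocked
  2. W4 ← W2 → W3 → W5 — W2:fork[blocks]; W3:chain[blocks] ⇒ blocked
  3. W4 ← W0 → W3 → W5 — W0:fork[blocks]; W3:chain[blocks] ⇒ blocked
  4. W4 ← W0 → W3 ← W2 → W5 — W0:fork[blocks]; W3:collider[open]; W2:fork[blocks] ⇒ blocked
  5. W4 ← W3 → W5 — W3:fork[blocks] ⇒ blocked
  6. W4 ← W3 ← W2 → W5 — W3:chain[blocks]; W2:fork[blocks] ⇒ blocked
Since every path is blocked, d-separation holds.

Yes — W4 and W5 are d-separated given {W0, W1, W2, W3}.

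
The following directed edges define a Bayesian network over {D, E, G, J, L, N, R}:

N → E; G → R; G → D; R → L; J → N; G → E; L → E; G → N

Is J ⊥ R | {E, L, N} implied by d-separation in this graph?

4 paths connect J and R; each must be blocked for d-separation to hold:
Path 1: J → N → E ← L ← R
  N is a chain here and N is conditioned on, so the path is blocked at N.
Path 2: J → N → E ← G → R
  N is a chain here and N is conditioned on, so the path is blocked at N.
Path 3: J → N ← G → R
  N is a collider and N is conditioned on, which opens it; G is a fork and G is not conditioned on — no node blocks this path, so it is active.
Path 4: J → N ← G → E ← L ← R
  L is a chain here and L is conditioned on, so the path is blocked at L.
Since the path J → N ← G → R is active, J and R are not d-separated given {E, L, N}.

No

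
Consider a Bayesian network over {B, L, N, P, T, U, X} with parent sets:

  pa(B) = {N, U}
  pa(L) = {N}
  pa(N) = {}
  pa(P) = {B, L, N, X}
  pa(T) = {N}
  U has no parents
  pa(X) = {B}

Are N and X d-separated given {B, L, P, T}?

No — N and X are not d-separated given {B, L, P, T}.

There are 6 undirected paths between N and X; checking each against the conditioning set {B, L, P, T}:
Path 1: N → L → P ← B → X
  L is a chain here and L is conditioned on, so the path is blocked at L.
Path 2: N → L → P ← X
  L is a chain here and L is conditioned on, so the path is blocked at L.
Path 3: N → B → X
  B is a chain here and B is conditioned on, so the path is blocked at B.
Path 4: N → B → P ← X
  B is a chain here and B is conditioned on, so the path is blocked at B.
Path 5: N → P ← B → X
  B is a fork here and B is conditioned on, so the path is blocked at B.
Path 6: N → P ← X
  P is a collider and P is conditioned on, which opens it — no node blocks this path, so it is active.
Because an active path exists, N and X are not d-separated.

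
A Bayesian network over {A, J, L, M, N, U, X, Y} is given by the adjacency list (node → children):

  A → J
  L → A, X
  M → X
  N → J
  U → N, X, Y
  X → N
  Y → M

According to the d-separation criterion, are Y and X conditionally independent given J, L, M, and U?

We examine all 4 paths between Y and X:
Path 1: Y → M → X
  M is a chain here and M is conditioned on, so the path is blocked at M.
Path 2: Y ← U → N ← X
  U is a fork here and U is conditioned on, so the path is blocked at U.
Path 3: Y ← U → N → J ← A ← L → X
  U is a fork here and U is conditioned on, so the path is blocked at U.
Path 4: Y ← U → X
  U is a fork here and U is conditioned on, so the path is blocked at U.
All paths are blocked; Y ⊥ X | {J, L, M, U} holds.

Yes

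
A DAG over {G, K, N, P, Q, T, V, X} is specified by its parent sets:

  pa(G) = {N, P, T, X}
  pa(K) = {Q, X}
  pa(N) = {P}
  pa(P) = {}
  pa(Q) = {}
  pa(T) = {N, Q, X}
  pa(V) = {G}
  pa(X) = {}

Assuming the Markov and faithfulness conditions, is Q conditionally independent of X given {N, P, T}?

5 paths connect Q and X; each must be blocked for d-separation to hold:
Path 1: Q → K ← X
  K is a collider here and neither K nor any of its descendants is conditioned on, so the collider stays closed — the path is blocked at K.
Path 2: Q → T ← X
  T is a collider and T is conditioned on, which opens it — no node blocks this path, so it is active.
Path 3: Q → T ← N ← P → G ← X
  N is a chain here and N is conditioned on, so the path is blocked at N.
Path 4: Q → T ← N → G ← X
  N is a fork here and N is conditioned on, so the path is blocked at N.
Path 5: Q → T → G ← X
  T is a chain here and T is conditioned on, so the path is blocked at T.
Because an active path exists, Q and X are not d-separated.

No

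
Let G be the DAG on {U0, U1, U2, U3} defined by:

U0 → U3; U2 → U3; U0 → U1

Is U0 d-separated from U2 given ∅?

Yes

There is one path between U0 and U2:
  1. U0 → U3 ← U2 — U3:collider[blocks] ⇒ blocked
All paths are blocked; U0 ⊥ U2 | ∅ holds.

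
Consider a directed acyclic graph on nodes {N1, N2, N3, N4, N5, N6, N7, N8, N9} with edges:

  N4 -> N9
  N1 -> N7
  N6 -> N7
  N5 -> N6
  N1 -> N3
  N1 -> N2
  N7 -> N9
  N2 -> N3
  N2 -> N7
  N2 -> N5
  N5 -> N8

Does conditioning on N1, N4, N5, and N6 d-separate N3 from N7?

No — N3 and N7 are not d-separated given {N1, N4, N5, N6}.

We examine all 6 paths between N3 and N7:
  1. N3 ← N1 → N7 — N1:fork[blocks] ⇒ blocked
  2. N3 ← N1 → N2 → N5 → N6 → N7 — N1:fork[blocks]; N2:chain[open]; N5:chain[blocks]; N6:chain[blocks] ⇒ blocked
  3. N3 ← N1 → N2 → N7 — N1:fork[blocks]; N2:chain[open] ⇒ blocked
  4. N3 ← N2 → N5 → N6 → N7 — N2:fork[open]; N5:chain[blocks]; N6:chain[blocks] ⇒ blocked
  5. N3 ← N2 ← N1 → N7 — N2:chain[open]; N1:fork[blocks] ⇒ blocked
  6. N3 ← N2 → N7 — N2:fork[open] ⇒ active
Since the path N3 ← N2 → N7 is active, N3 and N7 are not d-separated given {N1, N4, N5, N6}.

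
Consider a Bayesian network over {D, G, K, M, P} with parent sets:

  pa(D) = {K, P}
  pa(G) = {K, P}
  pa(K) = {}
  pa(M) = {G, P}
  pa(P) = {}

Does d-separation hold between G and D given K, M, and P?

Yes

Enumerating the 3 paths from G to D and testing each for blocking by {K, M, P}:
Path 1: G → M ← P → D
  P is a fork here and P is conditioned on, so the path is blocked at P.
Path 2: G ← P → D
  P is a fork here and P is conditioned on, so the path is blocked at P.
Path 3: G ← K → D
  K is a fork here and K is conditioned on, so the path is blocked at K.
All paths are blocked; G ⊥ D | {K, M, P} holds.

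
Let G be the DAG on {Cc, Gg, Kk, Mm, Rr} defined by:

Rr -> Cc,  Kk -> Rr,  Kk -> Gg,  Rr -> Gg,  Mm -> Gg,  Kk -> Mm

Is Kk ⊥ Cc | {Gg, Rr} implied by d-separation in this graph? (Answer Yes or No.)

Yes — Kk and Cc are d-separated given {Gg, Rr}.

There are 3 undirected paths between Kk and Cc; checking each against the conditioning set {Gg, Rr}:
Path 1: Kk → Rr → Cc
  Rr is a chain here and Rr is conditioned on, so the path is blocked at Rr.
Path 2: Kk → Mm → Gg ← Rr → Cc
  Rr is a fork here and Rr is conditioned on, so the path is blocked at Rr.
Path 3: Kk → Gg ← Rr → Cc
  Rr is a fork here and Rr is conditioned on, so the path is blocked at Rr.
Every path is blocked, so Kk and Cc are d-separated given {Gg, Rr}.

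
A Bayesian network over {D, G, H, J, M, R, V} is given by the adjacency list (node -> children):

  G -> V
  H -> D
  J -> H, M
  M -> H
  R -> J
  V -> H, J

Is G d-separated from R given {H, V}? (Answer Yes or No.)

Yes

There are 3 undirected paths between G and R; checking each against the conditioning set {H, V}:
  1. G → V → J ← R — V:chain[blocks]; J:collider[open] ⇒ blocked
  2. G → V → H ← J ← R — V:chain[blocks]; H:collider[open]; J:chain[open] ⇒ blocked
  3. G → V → H ← M ← J ← R — V:chain[blocks]; H:collider[open]; M:chain[open]; J:chain[open] ⇒ blocked
Every path is blocked, so G and R are d-separated given {H, V}.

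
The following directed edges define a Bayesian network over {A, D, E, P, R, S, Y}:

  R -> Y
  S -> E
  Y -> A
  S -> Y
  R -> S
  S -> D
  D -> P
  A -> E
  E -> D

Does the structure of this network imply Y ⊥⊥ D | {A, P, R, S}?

There are 6 undirected paths between Y and D; checking each against the conditioning set {A, P, R, S}:
  1. Y ← R → S → E → D — R:fork[blocks]; S:chain[blocks]; E:chain[open] ⇒ blocked
  2. Y ← R → S → D — R:fork[blocks]; S:chain[blocks] ⇒ blocked
  3. Y → A → E ← S → D — A:chain[blocks]; E:collider[open]; S:fork[blocks] ⇒ blocked
  4. Y → A → E → D — A:chain[blocks]; E:chain[open] ⇒ blocked
  5. Y ← S → E → D — S:fork[blocks]; E:chain[open] ⇒ blocked
  6. Y ← S → D — S:fork[blocks] ⇒ blocked
Every path is blocked, so Y and D are d-separated given {A, P, R, S}.

Yes — Y and D are d-separated given {A, P, R, S}.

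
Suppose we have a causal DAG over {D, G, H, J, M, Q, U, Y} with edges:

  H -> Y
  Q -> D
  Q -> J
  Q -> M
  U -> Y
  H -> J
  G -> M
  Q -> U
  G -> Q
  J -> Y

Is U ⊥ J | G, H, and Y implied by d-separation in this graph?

No — U and J are not d-separated given {G, H, Y}.

Enumerating the 3 paths from U to J and testing each for blocking by {G, H, Y}:
Path 1: U → Y ← H → J
  H is a fork here and H is conditioned on, so the path is blocked at H.
Path 2: U → Y ← J
  Y is a collider and Y is conditioned on, which opens it — no node blocks this path, so it is active.
Path 3: U ← Q → J
  Q is a fork and Q is not conditioned on — no node blocks this path, so it is active.
At least one path is unblocked, so d-separation fails.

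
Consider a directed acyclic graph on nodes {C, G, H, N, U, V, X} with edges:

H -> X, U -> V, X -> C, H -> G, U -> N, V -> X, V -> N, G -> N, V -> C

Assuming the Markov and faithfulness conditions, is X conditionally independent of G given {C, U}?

We examine all 5 paths between X and G:
Path 1: X → C ← V → N ← G
  N is a collider here and neither N nor any of its descendants is conditioned on, so the collider stays closed — the path is blocked at N.
Path 2: X → C ← V ← U → N ← G
  U is a fork here and U is conditioned on, so the path is blocked at U.
Path 3: X ← H → G
  H is a fork and H is not conditioned on — no node blocks this path, so it is active.
Path 4: X ← V → N ← G
  N is a collider here and neither N nor any of its descendants is conditioned on, so the collider stays closed — the path is blocked at N.
Path 5: X ← V ← U → N ← G
  U is a fork here and U is conditioned on, so the path is blocked at U.
Since the path X ← H → G is active, X and G are not d-separated given {C, U}.

No — X and G are not d-separated given {C, U}.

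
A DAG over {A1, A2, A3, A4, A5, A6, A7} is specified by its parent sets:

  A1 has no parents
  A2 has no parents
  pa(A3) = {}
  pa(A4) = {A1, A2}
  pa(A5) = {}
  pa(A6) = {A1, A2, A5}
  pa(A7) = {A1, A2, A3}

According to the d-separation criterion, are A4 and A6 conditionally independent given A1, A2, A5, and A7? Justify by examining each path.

Yes — A4 and A6 are d-separated given {A1, A2, A5, A7}.

4 paths connect A4 and A6; each must be blocked for d-separation to hold:
  1. A4 ← A1 → A6 — A1:fork[blocks] ⇒ blocked
  2. A4 ← A1 → A7 ← A2 → A6 — A1:fork[blocks]; A7:collider[open]; A2:fork[blocks] ⇒ blocked
  3. A4 ← A2 → A6 — A2:fork[blocks] ⇒ blocked
  4. A4 ← A2 → A7 ← A1 → A6 — A2:fork[blocks]; A7:collider[open]; A1:fork[blocks] ⇒ blocked
All paths are blocked; A4 ⊥ A6 | {A1, A2, A5, A7} holds.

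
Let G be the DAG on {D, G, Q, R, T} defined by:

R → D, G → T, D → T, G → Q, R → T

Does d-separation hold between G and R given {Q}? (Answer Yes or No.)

Yes

2 paths connect G and R; each must be blocked for d-separation to hold:
Path 1: G → T ← R
  T is a collider here and neither T nor any of its descendants is conditioned on, so the collider stays closed — the path is blocked at T.
Path 2: G → T ← D ← R
  T is a collider here and neither T nor any of its descendants is conditioned on, so the collider stays closed — the path is blocked at T.
All paths are blocked; G ⊥ R | {Q} holds.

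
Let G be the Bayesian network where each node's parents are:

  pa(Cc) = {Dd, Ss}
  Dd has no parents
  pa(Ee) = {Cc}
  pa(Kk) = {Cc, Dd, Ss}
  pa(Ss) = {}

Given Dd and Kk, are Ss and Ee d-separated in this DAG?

Enumerating the 3 paths from Ss to Ee and testing each for blocking by {Dd, Kk}:
Path 1: Ss → Kk ← Dd → Cc → Ee
  Dd is a fork here and Dd is conditioned on, so the path is blocked at Dd.
Path 2: Ss → Kk ← Cc → Ee
  Kk is a collider and Kk is conditioned on, which opens it; Cc is a fork and Cc is not conditioned on — no node blocks this path, so it is active.
Path 3: Ss → Cc → Ee
  Cc is a chain and Cc is not conditioned on — no node blocks this path, so it is active.
Since the path Ss → Kk ← Cc → Ee is active, Ss and Ee are not d-separated given {Dd, Kk}.

No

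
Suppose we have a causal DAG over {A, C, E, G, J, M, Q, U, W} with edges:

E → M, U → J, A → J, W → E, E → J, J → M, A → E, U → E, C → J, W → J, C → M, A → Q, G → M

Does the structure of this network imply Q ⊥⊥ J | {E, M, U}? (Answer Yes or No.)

No

6 paths connect Q and J; each must be blocked for d-separation to hold:
Path 1: Q ← A → J
  A is a fork and A is not conditioned on — no node blocks this path, so it is active.
Path 2: Q ← A → E ← W → J
  A is a fork and A is not conditioned on; E is a collider and E is conditioned on, which opens it; W is a fork and W is not conditioned on — no node blocks this path, so it is active.
Path 3: Q ← A → E ← U → J
  U is a fork here and U is conditioned on, so the path is blocked at U.
Path 4: Q ← A → E → J
  E is a chain here and E is conditioned on, so the path is blocked at E.
Path 5: Q ← A → E → M ← C → J
  E is a chain here and E is conditioned on, so the path is blocked at E.
Path 6: Q ← A → E → M ← J
  E is a chain here and E is conditioned on, so the path is blocked at E.
Since the path Q ← A → J is active, Q and J are not d-separated given {E, M, U}.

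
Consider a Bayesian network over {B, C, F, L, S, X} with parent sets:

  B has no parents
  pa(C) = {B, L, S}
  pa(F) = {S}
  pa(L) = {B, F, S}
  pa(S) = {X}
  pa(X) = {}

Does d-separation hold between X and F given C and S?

4 paths connect X and F; each must be blocked for d-separation to hold:
Path 1: X → S → C ← B → L ← F
  S is a chain here and S is conditioned on, so the path is blocked at S.
Path 2: X → S → C ← L ← F
  S is a chain here and S is conditioned on, so the path is blocked at S.
Path 3: X → S → L ← F
  S is a chain here and S is conditioned on, so the path is blocked at S.
Path 4: X → S → F
  S is a chain here and S is conditioned on, so the path is blocked at S.
Every path is blocked, so X and F are d-separated given {C, S}.

Yes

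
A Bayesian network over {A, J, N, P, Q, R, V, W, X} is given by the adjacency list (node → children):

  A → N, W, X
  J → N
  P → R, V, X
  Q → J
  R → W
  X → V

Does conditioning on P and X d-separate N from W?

3 paths connect N and W; each must be blocked for d-separation to hold:
  1. N ← A → W — A:fork[open] ⇒ active
  2. N ← A → X → V ← P → R → W — A:fork[open]; X:chain[blocks]; V:collider[blocks]; P:fork[blocks]; R:chain[open] ⇒ blocked
  3. N ← A → X ← P → R → W — A:fork[open]; X:collider[open]; P:fork[blocks]; R:chain[open] ⇒ blocked
Since the path N ← A → W is active, N and W are not d-separated given {P, X}.

No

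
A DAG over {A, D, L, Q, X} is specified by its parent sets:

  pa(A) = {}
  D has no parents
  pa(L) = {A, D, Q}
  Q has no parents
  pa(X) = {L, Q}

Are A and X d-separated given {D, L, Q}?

Yes

2 paths connect A and X; each must be blocked for d-separation to hold:
Path 1: A → L ← Q → X
  Q is a fork here and Q is conditioned on, so the path is blocked at Q.
Path 2: A → L → X
  L is a chain here and L is conditioned on, so the path is blocked at L.
Every path is blocked, so A and X are d-separated given {D, L, Q}.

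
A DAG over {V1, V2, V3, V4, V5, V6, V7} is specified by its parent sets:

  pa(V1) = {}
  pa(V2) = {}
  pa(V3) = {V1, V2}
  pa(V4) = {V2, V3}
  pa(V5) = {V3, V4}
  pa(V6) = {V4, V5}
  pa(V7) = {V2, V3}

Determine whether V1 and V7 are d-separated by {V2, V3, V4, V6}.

We examine all 5 paths between V1 and V7:
Path 1: V1 → V3 ← V2 → V7
  V2 is a fork here and V2 is conditioned on, so the path is blocked at V2.
Path 2: V1 → V3 → V5 → V6 ← V4 ← V2 → V7
  V3 is a chain here and V3 is conditioned on, so the path is blocked at V3.
Path 3: V1 → V3 → V5 ← V4 ← V2 → V7
  V3 is a chain here and V3 is conditioned on, so the path is blocked at V3.
Path 4: V1 → V3 → V7
  V3 is a chain here and V3 is conditioned on, so the path is blocked at V3.
Path 5: V1 → V3 → V4 ← V2 → V7
  V3 is a chain here and V3 is conditioned on, so the path is blocked at V3.
All paths are blocked; V1 ⊥ V7 | {V2, V3, V4, V6} holds.

Yes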